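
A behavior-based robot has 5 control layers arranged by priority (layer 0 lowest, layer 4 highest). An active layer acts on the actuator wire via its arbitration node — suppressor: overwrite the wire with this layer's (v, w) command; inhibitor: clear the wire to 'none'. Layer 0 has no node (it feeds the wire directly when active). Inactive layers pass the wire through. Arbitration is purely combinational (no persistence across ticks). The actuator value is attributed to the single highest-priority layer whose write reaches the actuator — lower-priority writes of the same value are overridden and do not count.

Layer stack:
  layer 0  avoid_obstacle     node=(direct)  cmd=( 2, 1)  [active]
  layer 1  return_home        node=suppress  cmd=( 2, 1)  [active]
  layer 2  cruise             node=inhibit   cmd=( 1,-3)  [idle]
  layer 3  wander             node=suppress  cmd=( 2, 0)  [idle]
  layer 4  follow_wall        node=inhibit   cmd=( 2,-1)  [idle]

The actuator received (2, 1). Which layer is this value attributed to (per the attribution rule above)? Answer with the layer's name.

layer 0 (avoid_obstacle) active — direct: (2, 1)
layer 1 (return_home) active — suppresses: (2, 1)
layer 2 (cruise) idle — unchanged: (2, 1)
layer 3 (wander) idle — unchanged: (2, 1)
layer 4 (follow_wall) idle — unchanged: (2, 1)
→ actuator (2, 1)
last writer: layer 1 = return_home

return_home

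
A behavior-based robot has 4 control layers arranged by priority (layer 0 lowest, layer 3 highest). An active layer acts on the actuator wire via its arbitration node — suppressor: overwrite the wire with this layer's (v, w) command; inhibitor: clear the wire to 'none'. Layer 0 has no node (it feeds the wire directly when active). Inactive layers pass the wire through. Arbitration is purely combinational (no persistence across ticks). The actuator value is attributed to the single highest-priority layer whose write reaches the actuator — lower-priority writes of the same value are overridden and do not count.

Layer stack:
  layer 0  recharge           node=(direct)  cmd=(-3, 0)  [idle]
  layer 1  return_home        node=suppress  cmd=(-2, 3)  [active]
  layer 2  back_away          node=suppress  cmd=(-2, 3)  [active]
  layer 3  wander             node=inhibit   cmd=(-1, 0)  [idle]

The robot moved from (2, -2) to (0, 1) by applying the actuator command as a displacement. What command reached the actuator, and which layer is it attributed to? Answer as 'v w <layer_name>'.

-2 3 back_away

displacement = (0, 1) − (2, -2) = (-2, 3)
L0 recharge: idle → wire = none
L1 return_home: active, suppressor → wire = (-2, 3)
L2 back_away: active, suppressor → wire = (-2, 3)
L3 wander: idle → wire stays (-2, 3)
actuator = (-2, 3) — from layer 2 (back_away)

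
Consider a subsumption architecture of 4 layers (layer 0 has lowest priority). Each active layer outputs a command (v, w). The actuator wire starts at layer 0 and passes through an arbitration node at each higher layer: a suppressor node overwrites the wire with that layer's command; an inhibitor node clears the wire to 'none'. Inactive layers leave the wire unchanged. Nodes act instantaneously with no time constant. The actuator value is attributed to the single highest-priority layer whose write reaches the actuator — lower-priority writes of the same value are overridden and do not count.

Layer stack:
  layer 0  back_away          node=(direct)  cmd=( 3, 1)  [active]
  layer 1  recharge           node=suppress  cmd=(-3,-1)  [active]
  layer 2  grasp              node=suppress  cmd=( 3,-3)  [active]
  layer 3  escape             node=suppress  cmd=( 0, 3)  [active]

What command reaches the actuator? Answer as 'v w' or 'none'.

0 3

layer 0 (back_away) active — direct: (3, 1)
layer 1 (recharge) active — suppresses: (-3, -1)
layer 2 (grasp) active — suppresses: (3, -3)
layer 3 (escape) active — suppresses: (0, 3)
→ actuator (0, 3)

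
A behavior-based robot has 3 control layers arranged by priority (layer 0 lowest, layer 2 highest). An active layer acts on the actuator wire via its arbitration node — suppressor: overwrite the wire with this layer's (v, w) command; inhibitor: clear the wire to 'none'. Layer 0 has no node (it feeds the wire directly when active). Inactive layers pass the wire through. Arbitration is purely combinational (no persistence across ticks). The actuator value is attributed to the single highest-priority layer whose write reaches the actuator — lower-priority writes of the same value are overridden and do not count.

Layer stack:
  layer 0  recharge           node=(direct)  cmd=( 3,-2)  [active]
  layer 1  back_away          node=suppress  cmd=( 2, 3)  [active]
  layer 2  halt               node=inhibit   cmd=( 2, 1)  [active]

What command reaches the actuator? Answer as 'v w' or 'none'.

none

[0] recharge on; wire := (3, -2)
[1] back_away on (suppress); wire := (2, 3)
[2] halt on (inhibit); wire := none
output none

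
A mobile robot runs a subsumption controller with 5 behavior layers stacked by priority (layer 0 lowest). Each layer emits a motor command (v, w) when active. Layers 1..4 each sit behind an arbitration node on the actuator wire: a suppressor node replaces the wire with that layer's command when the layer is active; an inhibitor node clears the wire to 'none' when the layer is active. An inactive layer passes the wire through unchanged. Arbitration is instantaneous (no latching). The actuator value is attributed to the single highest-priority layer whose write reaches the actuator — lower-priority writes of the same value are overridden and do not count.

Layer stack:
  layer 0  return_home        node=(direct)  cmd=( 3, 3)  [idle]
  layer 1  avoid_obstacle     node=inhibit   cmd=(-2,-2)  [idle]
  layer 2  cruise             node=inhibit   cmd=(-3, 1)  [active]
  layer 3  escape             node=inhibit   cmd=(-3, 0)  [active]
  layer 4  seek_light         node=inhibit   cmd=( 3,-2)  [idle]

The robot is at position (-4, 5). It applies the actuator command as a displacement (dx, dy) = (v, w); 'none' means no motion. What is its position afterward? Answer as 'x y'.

[0] return_home off; wire := none
[1] avoid_obstacle off; pass none
[2] cruise on (inhibit); wire := none
[3] escape on (inhibit); wire := none
[4] seek_light off; pass none
output none
position: (-4, 5) + none = (-4, 5)

-4 5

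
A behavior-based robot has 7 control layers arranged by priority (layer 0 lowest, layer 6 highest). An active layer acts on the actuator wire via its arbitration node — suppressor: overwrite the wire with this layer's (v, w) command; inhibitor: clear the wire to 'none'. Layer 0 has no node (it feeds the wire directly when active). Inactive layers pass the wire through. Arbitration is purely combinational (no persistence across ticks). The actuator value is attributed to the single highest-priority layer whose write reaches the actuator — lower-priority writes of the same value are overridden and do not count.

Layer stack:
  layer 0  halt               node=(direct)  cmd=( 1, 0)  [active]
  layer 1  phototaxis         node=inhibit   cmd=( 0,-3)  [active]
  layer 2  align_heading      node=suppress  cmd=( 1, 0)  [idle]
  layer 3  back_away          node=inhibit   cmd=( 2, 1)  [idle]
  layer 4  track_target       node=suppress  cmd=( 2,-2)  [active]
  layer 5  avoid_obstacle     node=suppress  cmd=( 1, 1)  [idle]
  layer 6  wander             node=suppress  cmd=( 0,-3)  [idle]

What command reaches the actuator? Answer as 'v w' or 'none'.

[0] halt on; wire := (1, 0)
[1] phototaxis on (inhibit); wire := none
[2] align_heading off; pass none
[3] back_away off; pass none
[4] track_target on (suppress); wire := (2, -2)
[5] avoid_obstacle off; pass (2, -2)
[6] wander off; pass (2, -2)
output (2, -2)

2 -2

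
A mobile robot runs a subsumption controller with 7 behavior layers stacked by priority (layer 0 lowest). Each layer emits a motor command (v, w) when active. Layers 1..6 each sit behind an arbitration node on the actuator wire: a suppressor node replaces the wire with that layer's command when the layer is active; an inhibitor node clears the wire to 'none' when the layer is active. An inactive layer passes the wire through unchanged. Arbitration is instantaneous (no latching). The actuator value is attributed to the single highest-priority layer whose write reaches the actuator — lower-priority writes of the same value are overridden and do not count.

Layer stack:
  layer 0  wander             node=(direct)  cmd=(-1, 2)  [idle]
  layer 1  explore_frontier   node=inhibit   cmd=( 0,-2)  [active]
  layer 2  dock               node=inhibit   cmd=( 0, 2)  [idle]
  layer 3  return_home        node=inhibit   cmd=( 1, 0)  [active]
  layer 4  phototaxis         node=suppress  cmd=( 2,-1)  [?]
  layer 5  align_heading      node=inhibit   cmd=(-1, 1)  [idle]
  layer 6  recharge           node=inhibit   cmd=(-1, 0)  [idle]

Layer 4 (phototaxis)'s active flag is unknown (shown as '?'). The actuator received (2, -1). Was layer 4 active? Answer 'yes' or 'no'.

yes

If layer 4 is active=yes:
  actuator would be (2, -1)
If layer 4 is active=no:
  actuator would be none
Observed (2, -1), so layer 4 was active.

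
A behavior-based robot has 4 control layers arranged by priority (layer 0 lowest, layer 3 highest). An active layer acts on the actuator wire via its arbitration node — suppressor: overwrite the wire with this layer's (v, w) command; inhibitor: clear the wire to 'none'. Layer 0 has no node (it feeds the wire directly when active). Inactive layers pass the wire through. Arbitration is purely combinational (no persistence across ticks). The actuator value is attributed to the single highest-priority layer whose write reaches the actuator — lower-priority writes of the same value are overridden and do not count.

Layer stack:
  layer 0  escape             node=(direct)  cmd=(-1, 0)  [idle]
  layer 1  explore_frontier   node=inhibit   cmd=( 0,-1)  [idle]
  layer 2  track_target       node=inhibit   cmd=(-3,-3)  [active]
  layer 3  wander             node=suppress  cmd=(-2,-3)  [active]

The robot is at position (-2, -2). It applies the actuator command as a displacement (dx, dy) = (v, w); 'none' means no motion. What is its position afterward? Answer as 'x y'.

-4 -5

L0 escape: idle → wire = none
L1 explore_frontier: idle → wire stays none
L2 track_target: active, inhibitor → wire = none
L3 wander: active, suppressor → wire = (-2, -3)
actuator = (-2, -3)
position: (-2, -2) + (-2, -3) = (-4, -5)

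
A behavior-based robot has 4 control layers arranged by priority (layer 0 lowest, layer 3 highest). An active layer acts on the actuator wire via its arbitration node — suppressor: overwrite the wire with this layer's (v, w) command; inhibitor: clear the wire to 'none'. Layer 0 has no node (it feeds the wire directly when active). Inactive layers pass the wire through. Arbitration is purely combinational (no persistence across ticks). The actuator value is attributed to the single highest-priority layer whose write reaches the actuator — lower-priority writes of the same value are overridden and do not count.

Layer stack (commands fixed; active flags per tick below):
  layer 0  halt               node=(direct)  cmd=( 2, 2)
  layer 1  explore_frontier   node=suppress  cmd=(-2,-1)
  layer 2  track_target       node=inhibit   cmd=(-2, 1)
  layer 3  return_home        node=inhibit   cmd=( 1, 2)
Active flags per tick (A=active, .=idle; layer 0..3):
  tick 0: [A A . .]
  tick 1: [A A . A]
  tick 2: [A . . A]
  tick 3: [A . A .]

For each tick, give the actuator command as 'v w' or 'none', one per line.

tick 0:
  [0] halt on; wire := (2, 2)
  [1] explore_frontier on (suppress); wire := (-2, -1)
  [2] track_target off; pass (-2, -1)
  [3] return_home off; pass (-2, -1)
  output (-2, -1)
tick 1:
  [0] halt on; wire := (2, 2)
  [1] explore_frontier on (suppress); wire := (-2, -1)
  [2] track_target off; pass (-2, -1)
  [3] return_home on (inhibit); wire := none
  output none
tick 2:
  [0] halt on; wire := (2, 2)
  [1] explore_frontier off; pass (2, 2)
  [2] track_target off; pass (2, 2)
  [3] return_home on (inhibit); wire := none
  output none
tick 3:
  [0] halt on; wire := (2, 2)
  [1] explore_frontier off; pass (2, 2)
  [2] track_target on (inhibit); wire := none
  [3] return_home off; pass none
  output none

-2 -1
none
none
none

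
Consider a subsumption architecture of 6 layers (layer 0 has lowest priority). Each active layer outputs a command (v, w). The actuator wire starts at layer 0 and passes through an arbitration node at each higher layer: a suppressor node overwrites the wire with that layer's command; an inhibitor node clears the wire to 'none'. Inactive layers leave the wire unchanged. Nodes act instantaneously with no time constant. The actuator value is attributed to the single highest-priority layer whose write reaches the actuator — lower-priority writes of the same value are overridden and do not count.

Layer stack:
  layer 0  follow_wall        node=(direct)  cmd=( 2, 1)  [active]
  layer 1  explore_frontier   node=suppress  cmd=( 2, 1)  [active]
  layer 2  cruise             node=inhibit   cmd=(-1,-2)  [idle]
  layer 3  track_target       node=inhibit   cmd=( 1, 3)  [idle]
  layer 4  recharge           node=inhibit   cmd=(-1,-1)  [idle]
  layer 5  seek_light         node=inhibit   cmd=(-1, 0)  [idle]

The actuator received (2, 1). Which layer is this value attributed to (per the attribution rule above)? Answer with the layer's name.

[0] follow_wall on; wire := (2, 1)
[1] explore_frontier on (suppress); wire := (2, 1)
[2] cruise off; pass (2, 1)
[3] track_target off; pass (2, 1)
[4] recharge off; pass (2, 1)
[5] seek_light off; pass (2, 1)
output (2, 1)
last writer: layer 1 = explore_frontier

explore_frontier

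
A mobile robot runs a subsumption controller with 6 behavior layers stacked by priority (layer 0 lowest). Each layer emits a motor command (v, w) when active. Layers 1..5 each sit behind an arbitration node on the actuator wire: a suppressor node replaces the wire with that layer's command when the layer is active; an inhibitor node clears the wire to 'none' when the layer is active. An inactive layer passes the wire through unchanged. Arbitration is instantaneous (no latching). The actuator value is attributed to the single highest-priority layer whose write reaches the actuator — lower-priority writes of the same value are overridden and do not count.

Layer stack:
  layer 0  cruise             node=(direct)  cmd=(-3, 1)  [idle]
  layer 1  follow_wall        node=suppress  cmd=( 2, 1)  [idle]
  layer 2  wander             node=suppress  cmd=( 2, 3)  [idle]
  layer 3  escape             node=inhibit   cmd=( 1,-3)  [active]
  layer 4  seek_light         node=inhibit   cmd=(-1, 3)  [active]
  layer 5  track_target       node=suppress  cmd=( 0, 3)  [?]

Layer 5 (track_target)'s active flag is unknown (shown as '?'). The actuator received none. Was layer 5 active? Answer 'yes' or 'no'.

If layer 5 is active=yes:
  actuator would be (0, 3)
If layer 5 is active=no:
  actuator would be none
Observed none, so layer 5 was idle.

no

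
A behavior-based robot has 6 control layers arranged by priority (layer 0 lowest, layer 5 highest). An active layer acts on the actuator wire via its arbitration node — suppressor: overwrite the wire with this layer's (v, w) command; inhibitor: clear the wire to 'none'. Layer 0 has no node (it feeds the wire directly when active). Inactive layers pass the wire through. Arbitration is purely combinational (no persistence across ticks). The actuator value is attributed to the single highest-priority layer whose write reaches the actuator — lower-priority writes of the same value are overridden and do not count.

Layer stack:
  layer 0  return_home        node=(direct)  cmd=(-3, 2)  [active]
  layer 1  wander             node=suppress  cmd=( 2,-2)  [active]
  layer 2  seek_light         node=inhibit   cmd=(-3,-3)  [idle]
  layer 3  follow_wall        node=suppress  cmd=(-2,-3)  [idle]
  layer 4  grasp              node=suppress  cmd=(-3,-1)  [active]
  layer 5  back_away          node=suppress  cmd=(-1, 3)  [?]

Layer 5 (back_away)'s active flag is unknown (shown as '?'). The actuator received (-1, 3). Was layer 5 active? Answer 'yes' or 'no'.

If layer 5 is active=yes:
  actuator would be (-1, 3)
If layer 5 is active=no:
  actuator would be (-3, -1)
Observed (-1, 3), so layer 5 was active.

yes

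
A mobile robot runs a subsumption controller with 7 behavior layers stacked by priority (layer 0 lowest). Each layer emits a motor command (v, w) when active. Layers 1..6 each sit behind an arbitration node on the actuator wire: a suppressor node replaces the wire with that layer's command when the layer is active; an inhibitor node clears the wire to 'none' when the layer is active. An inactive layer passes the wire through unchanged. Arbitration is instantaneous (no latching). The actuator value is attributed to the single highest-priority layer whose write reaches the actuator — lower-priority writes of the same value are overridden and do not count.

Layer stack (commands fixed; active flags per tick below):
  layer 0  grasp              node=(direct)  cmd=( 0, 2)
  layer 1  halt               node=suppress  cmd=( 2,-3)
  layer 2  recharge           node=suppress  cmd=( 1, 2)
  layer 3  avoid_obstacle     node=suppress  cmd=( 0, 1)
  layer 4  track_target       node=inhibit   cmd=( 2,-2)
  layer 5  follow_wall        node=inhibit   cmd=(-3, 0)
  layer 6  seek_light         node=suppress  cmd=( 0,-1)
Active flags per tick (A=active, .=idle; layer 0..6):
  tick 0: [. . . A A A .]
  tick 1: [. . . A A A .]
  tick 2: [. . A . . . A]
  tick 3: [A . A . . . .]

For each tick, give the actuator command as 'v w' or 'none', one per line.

none
none
0 -1
1 2

tick 0:
  layer 0 (grasp) idle — none
  layer 1 (halt) idle — unchanged: none
  layer 2 (recharge) idle — unchanged: none
  layer 3 (avoid_obstacle) active — suppresses: (0, 1)
  layer 4 (track_target) active — inhibits: none
  layer 5 (follow_wall) active — inhibits: none
  layer 6 (seek_light) idle — unchanged: none
  → actuator none
tick 1:
  layer 0 (grasp) idle — none
  layer 1 (halt) idle — unchanged: none
  layer 2 (recharge) idle — unchanged: none
  layer 3 (avoid_obstacle) active — suppresses: (0, 1)
  layer 4 (track_target) active — inhibits: none
  layer 5 (follow_wall) active — inhibits: none
  layer 6 (seek_light) idle — unchanged: none
  → actuator none
tick 2:
  layer 0 (grasp) idle — none
  layer 1 (halt) idle — unchanged: none
  layer 2 (recharge) active — suppresses: (1, 2)
  layer 3 (avoid_obstacle) idle — unchanged: (1, 2)
  layer 4 (track_target) idle — unchanged: (1, 2)
  layer 5 (follow_wall) idle — unchanged: (1, 2)
  layer 6 (seek_light) active — suppresses: (0, -1)
  → actuator (0, -1)
tick 3:
  layer 0 (grasp) active — direct: (0, 2)
  layer 1 (halt) idle — unchanged: (0, 2)
  layer 2 (recharge) active — suppresses: (1, 2)
  layer 3 (avoid_obstacle) idle — unchanged: (1, 2)
  layer 4 (track_target) idle — unchanged: (1, 2)
  layer 5 (follow_wall) idle — unchanged: (1, 2)
  layer 6 (seek_light) idle — unchanged: (1, 2)
  → actuator (1, 2)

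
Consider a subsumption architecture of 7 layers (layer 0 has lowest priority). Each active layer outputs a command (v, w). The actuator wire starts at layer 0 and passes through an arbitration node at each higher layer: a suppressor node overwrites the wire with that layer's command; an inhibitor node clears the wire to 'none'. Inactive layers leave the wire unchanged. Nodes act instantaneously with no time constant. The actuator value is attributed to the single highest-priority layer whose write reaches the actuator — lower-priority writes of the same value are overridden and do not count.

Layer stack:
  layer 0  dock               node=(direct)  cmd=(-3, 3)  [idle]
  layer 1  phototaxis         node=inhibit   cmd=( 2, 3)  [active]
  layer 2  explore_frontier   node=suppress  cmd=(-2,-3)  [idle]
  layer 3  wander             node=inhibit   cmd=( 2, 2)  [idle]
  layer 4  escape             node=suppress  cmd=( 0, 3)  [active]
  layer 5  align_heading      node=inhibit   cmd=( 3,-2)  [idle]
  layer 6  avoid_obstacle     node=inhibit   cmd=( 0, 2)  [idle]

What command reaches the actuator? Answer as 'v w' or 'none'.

layer 0 (dock) idle — none
layer 1 (phototaxis) active — inhibits: none
layer 2 (explore_frontier) idle — unchanged: none
layer 3 (wander) idle — unchanged: none
layer 4 (escape) active — suppresses: (0, 3)
layer 5 (align_heading) idle — unchanged: (0, 3)
layer 6 (avoid_obstacle) idle — unchanged: (0, 3)
→ actuator (0, 3)

0 3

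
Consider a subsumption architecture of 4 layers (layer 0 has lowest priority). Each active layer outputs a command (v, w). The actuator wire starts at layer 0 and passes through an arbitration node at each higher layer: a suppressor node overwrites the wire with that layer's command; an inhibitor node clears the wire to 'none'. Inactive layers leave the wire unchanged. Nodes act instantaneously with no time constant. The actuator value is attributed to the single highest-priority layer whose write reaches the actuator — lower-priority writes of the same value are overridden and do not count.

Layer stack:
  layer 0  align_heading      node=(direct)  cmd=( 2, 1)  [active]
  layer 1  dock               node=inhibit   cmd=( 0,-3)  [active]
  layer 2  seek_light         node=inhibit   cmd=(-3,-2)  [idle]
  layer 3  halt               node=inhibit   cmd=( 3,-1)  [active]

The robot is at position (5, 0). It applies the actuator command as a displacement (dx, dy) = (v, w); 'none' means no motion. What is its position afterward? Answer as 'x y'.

L0 align_heading: active, feeds wire = (2, 1)
L1 dock: active, inhibitor → wire = none
L2 seek_light: idle → wire stays none
L3 halt: active, inhibitor → wire = none
actuator = none
position: (5, 0) + none = (5, 0)

5 0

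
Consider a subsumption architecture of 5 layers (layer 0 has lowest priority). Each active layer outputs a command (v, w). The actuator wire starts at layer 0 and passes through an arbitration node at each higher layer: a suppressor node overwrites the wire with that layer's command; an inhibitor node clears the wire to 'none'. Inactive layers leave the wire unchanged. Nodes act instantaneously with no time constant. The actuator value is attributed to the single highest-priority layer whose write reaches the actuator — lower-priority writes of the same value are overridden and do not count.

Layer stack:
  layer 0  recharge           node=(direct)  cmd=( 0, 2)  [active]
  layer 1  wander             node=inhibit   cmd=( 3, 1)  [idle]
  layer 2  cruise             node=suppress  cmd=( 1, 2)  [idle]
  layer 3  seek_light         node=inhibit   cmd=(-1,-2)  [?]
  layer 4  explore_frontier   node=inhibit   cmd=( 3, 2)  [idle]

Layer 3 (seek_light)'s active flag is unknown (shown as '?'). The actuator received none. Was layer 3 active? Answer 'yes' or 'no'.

yes

If layer 3 is active=yes:
  actuator would be none
If layer 3 is active=no:
  actuator would be (0, 2)
Observed none, so layer 3 was active.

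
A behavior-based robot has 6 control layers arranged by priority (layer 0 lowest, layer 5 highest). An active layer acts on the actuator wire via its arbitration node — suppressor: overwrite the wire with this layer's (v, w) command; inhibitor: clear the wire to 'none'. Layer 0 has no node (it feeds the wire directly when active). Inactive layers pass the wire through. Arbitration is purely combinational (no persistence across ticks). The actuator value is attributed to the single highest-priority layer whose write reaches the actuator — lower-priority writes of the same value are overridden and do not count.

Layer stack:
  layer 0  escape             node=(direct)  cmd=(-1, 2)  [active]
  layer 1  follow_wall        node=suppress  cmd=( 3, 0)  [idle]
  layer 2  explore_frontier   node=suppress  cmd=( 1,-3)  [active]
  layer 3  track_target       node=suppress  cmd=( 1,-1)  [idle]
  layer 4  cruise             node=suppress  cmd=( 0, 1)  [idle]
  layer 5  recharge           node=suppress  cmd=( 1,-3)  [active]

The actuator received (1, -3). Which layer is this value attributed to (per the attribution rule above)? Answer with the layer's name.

L0 escape: active, feeds wire = (-1, 2)
L1 follow_wall: idle → wire stays (-1, 2)
L2 explore_frontier: active, suppressor → wire = (1, -3)
L3 track_target: idle → wire stays (1, -3)
L4 cruise: idle → wire stays (1, -3)
L5 recharge: active, suppressor → wire = (1, -3)
actuator = (1, -3)
last writer: layer 5 = recharge

recharge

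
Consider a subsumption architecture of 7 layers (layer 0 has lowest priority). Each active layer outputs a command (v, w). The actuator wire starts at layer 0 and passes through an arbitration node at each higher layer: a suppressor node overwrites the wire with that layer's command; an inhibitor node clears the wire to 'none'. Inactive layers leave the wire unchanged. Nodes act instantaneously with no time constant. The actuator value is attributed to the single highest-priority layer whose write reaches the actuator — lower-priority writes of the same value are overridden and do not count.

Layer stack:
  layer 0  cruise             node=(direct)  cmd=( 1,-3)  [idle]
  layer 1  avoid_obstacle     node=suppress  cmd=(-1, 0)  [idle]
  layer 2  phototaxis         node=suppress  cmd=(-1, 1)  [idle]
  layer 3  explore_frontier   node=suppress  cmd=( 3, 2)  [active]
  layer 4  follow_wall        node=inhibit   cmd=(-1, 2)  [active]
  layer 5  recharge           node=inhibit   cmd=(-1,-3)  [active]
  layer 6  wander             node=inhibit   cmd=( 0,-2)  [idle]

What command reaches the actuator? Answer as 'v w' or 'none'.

none

L0 cruise: idle → wire = none
L1 avoid_obstacle: idle → wire stays none
L2 phototaxis: idle → wire stays none
L3 explore_frontier: active, suppressor → wire = (3, 2)
L4 follow_wall: active, inhibitor → wire = none
L5 recharge: active, inhibitor → wire = none
L6 wander: idle → wire stays none
actuator = none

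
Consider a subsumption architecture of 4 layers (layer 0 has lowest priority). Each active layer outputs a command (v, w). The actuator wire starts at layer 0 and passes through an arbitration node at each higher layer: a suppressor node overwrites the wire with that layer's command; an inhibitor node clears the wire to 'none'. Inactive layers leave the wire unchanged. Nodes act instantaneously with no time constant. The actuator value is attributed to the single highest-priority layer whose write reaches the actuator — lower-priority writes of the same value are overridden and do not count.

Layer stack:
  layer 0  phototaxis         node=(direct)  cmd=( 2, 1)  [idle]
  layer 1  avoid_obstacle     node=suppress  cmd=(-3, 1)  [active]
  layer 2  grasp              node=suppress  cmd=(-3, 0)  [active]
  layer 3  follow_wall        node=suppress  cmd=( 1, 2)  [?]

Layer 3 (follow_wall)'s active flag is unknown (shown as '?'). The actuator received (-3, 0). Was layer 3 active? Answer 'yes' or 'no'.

If layer 3 is active=yes:
  actuator would be (1, 2)
If layer 3 is active=no:
  actuator would be (-3, 0)
Observed (-3, 0), so layer 3 was idle.

no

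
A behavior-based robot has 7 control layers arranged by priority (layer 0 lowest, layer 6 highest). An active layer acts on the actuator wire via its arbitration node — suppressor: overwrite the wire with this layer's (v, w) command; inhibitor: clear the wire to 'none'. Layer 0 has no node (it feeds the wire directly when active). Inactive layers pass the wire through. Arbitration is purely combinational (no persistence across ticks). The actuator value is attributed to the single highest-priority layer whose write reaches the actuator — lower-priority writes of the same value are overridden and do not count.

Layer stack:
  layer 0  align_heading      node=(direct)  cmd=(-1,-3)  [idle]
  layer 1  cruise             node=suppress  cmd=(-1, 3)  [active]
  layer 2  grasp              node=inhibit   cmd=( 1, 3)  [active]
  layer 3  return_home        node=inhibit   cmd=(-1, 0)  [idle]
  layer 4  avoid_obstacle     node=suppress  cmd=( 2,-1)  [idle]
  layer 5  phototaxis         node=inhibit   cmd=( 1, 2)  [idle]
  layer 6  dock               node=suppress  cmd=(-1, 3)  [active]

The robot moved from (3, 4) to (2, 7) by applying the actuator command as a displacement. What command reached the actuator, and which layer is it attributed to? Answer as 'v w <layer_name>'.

displacement = (2, 7) − (3, 4) = (-1, 3)
layer 0 (align_heading) idle — none
layer 1 (cruise) active — suppresses: (-1, 3)
layer 2 (grasp) active — inhibits: none
layer 3 (return_home) idle — unchanged: none
layer 4 (avoid_obstacle) idle — unchanged: none
layer 5 (phototaxis) idle — unchanged: none
layer 6 (dock) active — suppresses: (-1, 3)
→ actuator (-1, 3) — from layer 6 (dock)

-1 3 dock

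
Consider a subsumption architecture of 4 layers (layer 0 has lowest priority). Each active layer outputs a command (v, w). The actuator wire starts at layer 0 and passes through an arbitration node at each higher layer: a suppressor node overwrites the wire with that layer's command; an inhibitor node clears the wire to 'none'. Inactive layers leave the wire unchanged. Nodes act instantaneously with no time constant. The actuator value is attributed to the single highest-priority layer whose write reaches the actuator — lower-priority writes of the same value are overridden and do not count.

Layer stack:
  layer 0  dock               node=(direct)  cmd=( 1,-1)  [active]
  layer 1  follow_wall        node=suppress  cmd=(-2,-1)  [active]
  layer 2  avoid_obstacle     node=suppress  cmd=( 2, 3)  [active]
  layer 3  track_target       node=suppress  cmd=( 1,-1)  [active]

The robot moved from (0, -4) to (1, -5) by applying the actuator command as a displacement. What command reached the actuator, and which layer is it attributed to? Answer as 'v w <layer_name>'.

1 -1 track_target

displacement = (1, -5) − (0, -4) = (1, -1)
L0 dock: active, feeds wire = (1, -1)
L1 follow_wall: active, suppressor → wire = (-2, -1)
L2 avoid_obstacle: active, suppressor → wire = (2, 3)
L3 track_target: active, suppressor → wire = (1, -1)
actuator = (1, -1) — from layer 3 (track_target)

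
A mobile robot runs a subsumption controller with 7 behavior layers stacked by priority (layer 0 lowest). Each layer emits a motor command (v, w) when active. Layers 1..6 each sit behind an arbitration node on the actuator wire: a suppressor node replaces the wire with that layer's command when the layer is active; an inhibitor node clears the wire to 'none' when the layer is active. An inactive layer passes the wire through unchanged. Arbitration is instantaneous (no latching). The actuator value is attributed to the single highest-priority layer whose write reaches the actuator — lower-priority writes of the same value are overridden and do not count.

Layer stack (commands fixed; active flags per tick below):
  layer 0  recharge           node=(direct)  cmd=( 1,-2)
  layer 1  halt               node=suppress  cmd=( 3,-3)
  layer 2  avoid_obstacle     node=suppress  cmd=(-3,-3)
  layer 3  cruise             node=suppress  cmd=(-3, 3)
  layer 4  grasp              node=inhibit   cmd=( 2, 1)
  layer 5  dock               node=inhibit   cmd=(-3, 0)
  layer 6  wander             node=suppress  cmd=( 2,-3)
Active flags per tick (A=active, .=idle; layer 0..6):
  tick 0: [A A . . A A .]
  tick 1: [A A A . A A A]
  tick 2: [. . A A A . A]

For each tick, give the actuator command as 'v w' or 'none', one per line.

none
2 -3
2 -3

tick 0:
  layer 0 (recharge) active — direct: (1, -2)
  layer 1 (halt) active — suppresses: (3, -3)
  layer 2 (avoid_obstacle) idle — unchanged: (3, -3)
  layer 3 (cruise) idle — unchanged: (3, -3)
  layer 4 (grasp) active — inhibits: none
  layer 5 (dock) active — inhibits: none
  layer 6 (wander) idle — unchanged: none
  → actuator none
tick 1:
  layer 0 (recharge) active — direct: (1, -2)
  layer 1 (halt) active — suppresses: (3, -3)
  layer 2 (avoid_obstacle) active — suppresses: (-3, -3)
  layer 3 (cruise) idle — unchanged: (-3, -3)
  layer 4 (grasp) active — inhibits: none
  layer 5 (dock) active — inhibits: none
  layer 6 (wander) active — suppresses: (2, -3)
  → actuator (2, -3)
tick 2:
  layer 0 (recharge) idle — none
  layer 1 (halt) idle — unchanged: none
  layer 2 (avoid_obstacle) active — suppresses: (-3, -3)
  layer 3 (cruise) active — suppresses: (-3, 3)
  layer 4 (grasp) active — inhibits: none
  layer 5 (dock) idle — unchanged: none
  layer 6 (wander) active — suppresses: (2, -3)
  → actuator (2, -3)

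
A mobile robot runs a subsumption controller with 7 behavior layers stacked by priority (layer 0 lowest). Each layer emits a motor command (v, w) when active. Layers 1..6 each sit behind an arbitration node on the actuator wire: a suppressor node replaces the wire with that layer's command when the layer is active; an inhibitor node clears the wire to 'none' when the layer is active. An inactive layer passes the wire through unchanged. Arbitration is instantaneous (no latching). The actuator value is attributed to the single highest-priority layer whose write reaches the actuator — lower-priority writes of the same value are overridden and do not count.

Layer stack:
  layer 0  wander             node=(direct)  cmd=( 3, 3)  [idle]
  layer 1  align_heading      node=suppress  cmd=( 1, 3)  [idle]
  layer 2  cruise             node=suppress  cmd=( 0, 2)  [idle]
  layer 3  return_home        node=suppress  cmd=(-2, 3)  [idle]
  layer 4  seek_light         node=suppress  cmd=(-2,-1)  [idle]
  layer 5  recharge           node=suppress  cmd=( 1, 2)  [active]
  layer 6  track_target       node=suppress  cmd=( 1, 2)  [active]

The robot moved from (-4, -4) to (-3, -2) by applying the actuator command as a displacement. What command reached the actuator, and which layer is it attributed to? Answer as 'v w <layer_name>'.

displacement = (-3, -2) − (-4, -4) = (1, 2)
[0] wander off; wire := none
[1] align_heading off; pass none
[2] cruise off; pass none
[3] return_home off; pass none
[4] seek_light off; pass none
[5] recharge on (suppress); wire := (1, 2)
[6] track_target on (suppress); wire := (1, 2)
output (1, 2) — from layer 6 (track_target)

1 2 track_target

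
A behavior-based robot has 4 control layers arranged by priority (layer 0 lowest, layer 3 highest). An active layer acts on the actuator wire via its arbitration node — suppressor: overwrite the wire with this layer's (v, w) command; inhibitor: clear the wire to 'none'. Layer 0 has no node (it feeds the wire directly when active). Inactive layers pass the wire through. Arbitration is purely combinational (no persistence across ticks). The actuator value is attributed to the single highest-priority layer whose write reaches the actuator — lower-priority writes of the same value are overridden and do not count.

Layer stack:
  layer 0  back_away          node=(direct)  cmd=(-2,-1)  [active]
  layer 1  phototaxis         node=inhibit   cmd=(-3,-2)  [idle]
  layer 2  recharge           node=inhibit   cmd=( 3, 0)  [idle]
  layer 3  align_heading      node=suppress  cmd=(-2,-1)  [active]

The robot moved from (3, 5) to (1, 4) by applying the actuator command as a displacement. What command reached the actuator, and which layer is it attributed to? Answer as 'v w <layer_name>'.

displacement = (1, 4) − (3, 5) = (-2, -1)
layer 0 (back_away) active — direct: (-2, -1)
layer 1 (phototaxis) idle — unchanged: (-2, -1)
layer 2 (recharge) idle — unchanged: (-2, -1)
layer 3 (align_heading) active — suppresses: (-2, -1)
→ actuator (-2, -1) — from layer 3 (align_heading)

-2 -1 align_heading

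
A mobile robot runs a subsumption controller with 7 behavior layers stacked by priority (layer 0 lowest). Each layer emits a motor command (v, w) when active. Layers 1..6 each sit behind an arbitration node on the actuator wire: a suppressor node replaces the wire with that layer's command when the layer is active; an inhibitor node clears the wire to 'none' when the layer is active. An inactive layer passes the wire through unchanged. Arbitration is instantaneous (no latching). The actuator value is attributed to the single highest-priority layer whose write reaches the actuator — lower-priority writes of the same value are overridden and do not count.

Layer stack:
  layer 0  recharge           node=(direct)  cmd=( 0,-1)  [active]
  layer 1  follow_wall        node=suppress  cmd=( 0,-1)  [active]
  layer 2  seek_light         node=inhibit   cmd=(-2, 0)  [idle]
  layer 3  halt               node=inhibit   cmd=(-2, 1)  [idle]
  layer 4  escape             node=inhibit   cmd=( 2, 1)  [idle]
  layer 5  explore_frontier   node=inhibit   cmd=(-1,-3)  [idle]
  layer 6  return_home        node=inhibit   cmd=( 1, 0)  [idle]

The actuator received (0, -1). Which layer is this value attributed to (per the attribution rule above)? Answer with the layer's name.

[0] recharge on; wire := (0, -1)
[1] follow_wall on (suppress); wire := (0, -1)
[2] seek_light off; pass (0, -1)
[3] halt off; pass (0, -1)
[4] escape off; pass (0, -1)
[5] explore_frontier off; pass (0, -1)
[6] return_home off; pass (0, -1)
output (0, -1)
last writer: layer 1 = follow_wall

follow_wall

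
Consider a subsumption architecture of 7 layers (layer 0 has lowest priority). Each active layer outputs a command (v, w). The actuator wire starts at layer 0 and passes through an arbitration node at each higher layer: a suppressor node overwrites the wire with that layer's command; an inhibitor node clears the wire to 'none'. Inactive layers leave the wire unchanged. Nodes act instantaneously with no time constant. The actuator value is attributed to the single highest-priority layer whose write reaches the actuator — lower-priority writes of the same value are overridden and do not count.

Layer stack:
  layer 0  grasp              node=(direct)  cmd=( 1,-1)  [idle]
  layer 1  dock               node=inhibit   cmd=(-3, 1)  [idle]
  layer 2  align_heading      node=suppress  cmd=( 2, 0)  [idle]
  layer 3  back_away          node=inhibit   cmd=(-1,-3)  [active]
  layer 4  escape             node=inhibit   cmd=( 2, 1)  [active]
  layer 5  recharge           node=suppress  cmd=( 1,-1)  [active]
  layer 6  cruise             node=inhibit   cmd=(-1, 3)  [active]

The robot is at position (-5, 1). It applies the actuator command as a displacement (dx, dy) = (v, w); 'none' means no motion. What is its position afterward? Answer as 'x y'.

-5 1

layer 0 (grasp) idle — none
layer 1 (dock) idle — unchanged: none
layer 2 (align_heading) idle — unchanged: none
layer 3 (back_away) active — inhibits: none
layer 4 (escape) active — inhibits: none
layer 5 (recharge) active — suppresses: (1, -1)
layer 6 (cruise) active — inhibits: none
→ actuator none
position: (-5, 1) + none = (-5, 1)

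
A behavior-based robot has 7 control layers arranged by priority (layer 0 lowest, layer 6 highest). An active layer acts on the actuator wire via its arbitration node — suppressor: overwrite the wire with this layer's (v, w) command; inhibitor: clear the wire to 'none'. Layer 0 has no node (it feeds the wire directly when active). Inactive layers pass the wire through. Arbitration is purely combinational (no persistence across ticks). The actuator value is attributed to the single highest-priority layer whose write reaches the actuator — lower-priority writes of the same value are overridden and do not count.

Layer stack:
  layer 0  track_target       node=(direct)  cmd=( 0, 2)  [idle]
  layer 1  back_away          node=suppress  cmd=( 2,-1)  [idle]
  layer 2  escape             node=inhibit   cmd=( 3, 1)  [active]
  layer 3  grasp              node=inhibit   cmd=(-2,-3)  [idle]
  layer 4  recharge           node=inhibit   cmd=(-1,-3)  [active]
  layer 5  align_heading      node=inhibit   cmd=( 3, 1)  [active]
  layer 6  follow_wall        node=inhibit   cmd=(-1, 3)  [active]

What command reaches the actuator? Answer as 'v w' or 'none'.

none

layer 0 (track_target) idle — none
layer 1 (back_away) idle — unchanged: none
layer 2 (escape) active — inhibits: none
layer 3 (grasp) idle — unchanged: none
layer 4 (recharge) active — inhibits: none
layer 5 (align_heading) active — inhibits: none
layer 6 (follow_wall) active — inhibits: none
→ actuator none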